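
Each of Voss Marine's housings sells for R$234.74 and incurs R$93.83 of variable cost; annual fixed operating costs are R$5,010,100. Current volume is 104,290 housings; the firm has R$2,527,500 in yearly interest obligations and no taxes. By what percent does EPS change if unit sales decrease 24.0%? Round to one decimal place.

-49.3%

Contribution at this volume is 104,290 × R$140.91 = R$14,695,503.90.
Operating income = contribution − fixed costs = R$14,695,503.90 − R$5,010,100 = R$9,685,403.90.
After interest of R$2,527,500.00, pre-tax earnings = R$7,157,903.90.
Degree of combined leverage = contribution ÷ (EBIT − I) = R$14,695,503.90 ÷ R$7,157,903.90 = 2.0530.
%ΔEPS = DCL × %ΔSales = 2.0530 × -24.0% = -49.3%.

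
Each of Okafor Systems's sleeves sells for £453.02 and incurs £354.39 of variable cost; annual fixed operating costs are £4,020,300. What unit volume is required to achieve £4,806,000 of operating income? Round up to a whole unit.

Contribution margin per unit = £453.02 − £354.39 = £98.63.
Required volume = (fixed costs + target profit) ÷ CM = (£4,020,300 + £4,806,000) ÷ £98.63 = 89,489.00, so 89,489 sleeves.

89,489 sleeves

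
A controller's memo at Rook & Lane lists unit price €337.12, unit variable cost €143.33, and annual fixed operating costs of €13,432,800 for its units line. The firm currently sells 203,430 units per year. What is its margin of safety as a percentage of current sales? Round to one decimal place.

65.9%

Contribution margin per unit = €337.12 − €143.33 = €193.79. Break-even units = €13,432,800 ÷ €193.79 = 69,316.27; break-even revenue = 69,316.27 × €337.12 = €23,367,901.01.
Current sales = 203,430 × €337.12 = €68,580,321.60.
Margin of safety = (€68,580,321.60 − €23,367,901.01) ÷ €68,580,321.60 = 65.9%.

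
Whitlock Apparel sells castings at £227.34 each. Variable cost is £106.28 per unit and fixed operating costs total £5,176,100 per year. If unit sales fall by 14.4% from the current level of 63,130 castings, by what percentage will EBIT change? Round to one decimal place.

-44.6%

Contribution at this volume is 63,130 × £121.06 = £7,642,517.80.
EBIT = £7,642,517.80 − £5,176,100 = £2,466,417.80.
So DOL = total CM / EBIT = £7,642,517.80 / £2,466,417.80 = 3.0986.
%ΔEBIT = DOL × %ΔSales = 3.0986 × -14.4% = -44.6%.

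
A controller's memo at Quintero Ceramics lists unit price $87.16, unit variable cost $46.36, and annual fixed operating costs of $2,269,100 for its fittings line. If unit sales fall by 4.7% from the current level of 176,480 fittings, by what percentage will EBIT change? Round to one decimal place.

At 176,480 units, contribution = 176,480 × $40.80 = $7,200,384.00.
Subtracting fixed costs: EBIT = $7,200,384.00 − $2,269,100 = $4,931,284.00.
DOL = contribution ÷ EBIT = $7,200,384.00 ÷ $4,931,284.00 = 1.4601.
%ΔEBIT = DOL × %ΔSales = 1.4601 × -4.7% = -6.9%.

-6.9%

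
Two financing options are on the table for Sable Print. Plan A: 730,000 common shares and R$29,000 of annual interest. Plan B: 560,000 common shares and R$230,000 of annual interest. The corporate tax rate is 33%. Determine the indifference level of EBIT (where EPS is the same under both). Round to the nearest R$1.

Set EPS_A = EPS_B: (EBIT − R$29,000)(1 − 0.33) ÷ 730,000 = (EBIT − R$230,000)(1 − 0.33) ÷ 560,000.
The (1 − t) factor cancels: (EBIT − 29,000) × 560,000 = (EBIT − 230,000) × 730,000.
Solving, EBIT = (230,000·730,000 − 29,000·560,000) / (730,000 − 560,000) = 151,660,000,000 / 170,000 = 892,117.65.

R$892,118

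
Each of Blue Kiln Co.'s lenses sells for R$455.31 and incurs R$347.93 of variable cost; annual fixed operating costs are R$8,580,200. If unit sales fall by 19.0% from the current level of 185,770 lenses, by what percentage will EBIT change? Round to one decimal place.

-33.3%

At 185,770 units, contribution = 185,770 × R$107.38 = R$19,947,982.60.
Subtracting fixed costs: EBIT = R$19,947,982.60 − R$8,580,200 = R$11,367,782.60.
Degree of operating leverage = R$19,947,982.60 / R$11,367,782.60 = 1.7548.
So EBIT moves 1.7548 × (-19.0%) = -33.3%.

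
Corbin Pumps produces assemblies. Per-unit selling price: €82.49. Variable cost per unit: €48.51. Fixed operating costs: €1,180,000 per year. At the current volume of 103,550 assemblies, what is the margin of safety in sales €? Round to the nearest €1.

€5,677,266

Each unit contributes €82.49 − €48.51 = €33.98. Break-even units = €1,180,000 ÷ €33.98 = 34,726.31; break-even revenue = 34,726.31 × €82.49 = €2,864,573.28.
Current sales = 103,550 × €82.49 = €8,541,839.50.
Margin of safety = €8,541,839.50 − €2,864,573.28 = €5,677,266.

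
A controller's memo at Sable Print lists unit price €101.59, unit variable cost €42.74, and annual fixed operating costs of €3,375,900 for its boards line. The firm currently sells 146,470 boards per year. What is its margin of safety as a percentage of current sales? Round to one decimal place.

Unit CM = price − variable cost = €101.59 − €42.74 = €58.85. Break-even units = €3,375,900 ÷ €58.85 = 57,364.49; break-even revenue = 57,364.49 × €101.59 = €5,827,658.13.
Actual sales revenue = 146,470 × €101.59 = €14,879,887.30.
Margin of safety = (€14,879,887.30 − €5,827,658.13) ÷ €14,879,887.30 = 60.8%.

60.8%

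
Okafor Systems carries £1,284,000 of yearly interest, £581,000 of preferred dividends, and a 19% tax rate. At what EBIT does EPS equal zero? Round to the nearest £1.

£2,001,284

Grossing the preferred dividend up to pre-tax terms: £581,000 / (1 − 0.19) = £717,283.95.
Financial break-even EBIT = interest + D_p ÷ (1 − t) = £1,284,000 + £717,283.95 = £2,001,283.95.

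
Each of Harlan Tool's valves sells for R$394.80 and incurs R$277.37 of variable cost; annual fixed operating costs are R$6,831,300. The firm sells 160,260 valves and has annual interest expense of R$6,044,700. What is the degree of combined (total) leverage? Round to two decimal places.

Total contribution margin = 160,260 × R$117.43 = R$18,819,331.80.
Subtracting fixed costs: EBIT = R$18,819,331.80 − R$6,831,300 = R$11,988,031.80. Interest = R$6,044,700.00, so EBIT − I = R$5,943,331.80.
Degree of total leverage = total CM / (EBIT − interest) = R$18,819,331.80 / R$5,943,331.80 = 3.1665.

3.17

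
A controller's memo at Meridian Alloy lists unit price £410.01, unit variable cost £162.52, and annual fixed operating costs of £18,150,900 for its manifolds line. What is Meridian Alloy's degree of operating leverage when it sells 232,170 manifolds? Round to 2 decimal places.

Total contribution margin = 232,170 × £247.49 = £57,459,753.30.
Subtracting fixed costs: EBIT = £57,459,753.30 − £18,150,900 = £39,308,853.30.
DOL = contribution ÷ EBIT = £57,459,753.30 ÷ £39,308,853.30 = 1.4618.

1.46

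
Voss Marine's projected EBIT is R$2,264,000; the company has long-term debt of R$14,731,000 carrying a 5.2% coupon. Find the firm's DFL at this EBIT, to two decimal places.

Annual interest charges come to R$766,012.00.
Degree of financial leverage = EBIT / (EBIT − interest) = R$2,264,000 / R$1,497,988.00 = 1.5114.

1.51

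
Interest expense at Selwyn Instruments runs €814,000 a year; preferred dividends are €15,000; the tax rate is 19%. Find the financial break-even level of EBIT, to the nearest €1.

€832,519

Preferred dividends are paid after tax, so their pre-tax equivalent is €15,000 ÷ (1 − 0.19) = €18,518.52.
EPS = 0 when EBIT covers interest plus the pre-tax preferred burden: €814,000 + €18,518.52 = €832,518.52.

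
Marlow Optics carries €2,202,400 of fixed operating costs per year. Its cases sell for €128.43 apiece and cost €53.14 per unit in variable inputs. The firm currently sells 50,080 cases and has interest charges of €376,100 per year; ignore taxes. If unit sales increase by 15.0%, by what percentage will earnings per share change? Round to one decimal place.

+47.4%

Contribution at this volume is 50,080 × €75.29 = €3,770,523.20.
Subtracting fixed costs: EBIT = €3,770,523.20 − €2,202,400 = €1,568,123.20.
After interest of €376,100.00, pre-tax earnings = €1,192,023.20.
Degree of combined leverage = contribution ÷ (EBIT − I) = €3,770,523.20 ÷ €1,192,023.20 = 3.1631.
EPS therefore changes by 3.1631 × (+15.0%) = +47.4%.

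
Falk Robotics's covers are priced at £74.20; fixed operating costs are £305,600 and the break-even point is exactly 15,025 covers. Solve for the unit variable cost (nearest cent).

At break-even, FC = Q × (P − VC), so P − VC = £305,600 ÷ 15,025 = £20.3394.
Hence VC = price − CM = £74.20 − £20.3394 = £53.86.

£53.86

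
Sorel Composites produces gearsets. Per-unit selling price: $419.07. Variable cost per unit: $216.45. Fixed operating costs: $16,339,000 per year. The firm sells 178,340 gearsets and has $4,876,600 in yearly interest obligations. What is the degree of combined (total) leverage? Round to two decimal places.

2.42

Total contribution margin = 178,340 × $202.62 = $36,135,250.80.
Subtracting fixed costs: EBIT = $36,135,250.80 − $16,339,000 = $19,796,250.80. Interest = $4,876,600.00.
DOL = $36,135,250.80 ÷ $19,796,250.80 = 1.8254; DFL = $19,796,250.80 ÷ $14,919,650.80 = 1.3269.
Combined leverage = 1.8254 × 1.3269 = 2.4221.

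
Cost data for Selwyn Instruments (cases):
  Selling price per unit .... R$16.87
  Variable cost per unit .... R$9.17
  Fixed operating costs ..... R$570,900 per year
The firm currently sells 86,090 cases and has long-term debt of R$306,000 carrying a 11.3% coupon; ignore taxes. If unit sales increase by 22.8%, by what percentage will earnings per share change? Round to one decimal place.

Total contribution margin = 86,090 × R$7.70 = R$662,893.00.
EBIT = R$662,893.00 − R$570,900 = R$91,993.00.
Interest = R$34,578.00, so EBIT − I = R$57,415.00.
DCL = total CM / (EBIT − I) = R$662,893.00 / R$57,415.00 = 11.5456.
%ΔEPS = DCL × %ΔSales = 11.5456 × +22.8% = +263.2%.

+263.2%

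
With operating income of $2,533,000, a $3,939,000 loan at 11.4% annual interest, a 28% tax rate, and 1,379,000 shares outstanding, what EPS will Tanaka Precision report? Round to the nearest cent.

$1.09

Interest = $449,046.00, so EBT = $2,533,000 − $449,046.00 = $2,083,954.00.
Net income = $2,083,954.00 × (1 − 0.28) = $1,500,446.88.
Per share: $1,500,446.88 / 1,379,000 shares = $1.09.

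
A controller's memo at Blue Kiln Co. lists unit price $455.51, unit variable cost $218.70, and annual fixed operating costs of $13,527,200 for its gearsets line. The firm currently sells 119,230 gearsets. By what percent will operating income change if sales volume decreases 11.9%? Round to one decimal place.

Total contribution margin = 119,230 × $236.81 = $28,234,856.30.
Subtracting fixed costs: EBIT = $28,234,856.30 − $13,527,200 = $14,707,656.30.
DOL = contribution ÷ EBIT = $28,234,856.30 ÷ $14,707,656.30 = 1.9197.
Operating income changes by 1.9197 × -11.9% = -22.8%.

-22.8%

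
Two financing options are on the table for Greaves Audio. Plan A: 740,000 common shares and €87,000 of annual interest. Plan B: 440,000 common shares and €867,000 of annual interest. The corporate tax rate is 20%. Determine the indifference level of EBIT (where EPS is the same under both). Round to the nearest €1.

At indifference, (EBIT − 87,000)(1 − t)/740,000 = (EBIT − 867,000)(1 − t)/440,000.
Cancelling (1 − t) and cross-multiplying: 440,000·(EBIT − 87,000) = 740,000·(EBIT − 867,000).
Solving, EBIT = (867,000·740,000 − 87,000·440,000) / (740,000 − 440,000) = 603,300,000,000 / 300,000 = 2,011,000.00.

€2,011,000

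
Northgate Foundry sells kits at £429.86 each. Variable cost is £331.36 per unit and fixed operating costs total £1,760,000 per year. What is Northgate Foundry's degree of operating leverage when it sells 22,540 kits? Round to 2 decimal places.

Total contribution margin = 22,540 × £98.50 = £2,220,190.00.
Subtracting fixed costs: EBIT = £2,220,190.00 − £1,760,000 = £460,190.00.
DOL = contribution ÷ EBIT = £2,220,190.00 ÷ £460,190.00 = 4.8245.

4.82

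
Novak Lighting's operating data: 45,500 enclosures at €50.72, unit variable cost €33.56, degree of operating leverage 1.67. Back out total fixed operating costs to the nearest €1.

€313,247

At 45,500 units, contribution = 45,500 × €17.16 = €780,780.00.
Since DOL = CM ÷ EBIT, EBIT = €780,780.00 ÷ 1.67 = €467,532.93.
Fixed costs = CM − EBIT = €780,780.00 − €467,532.93 = €313,247.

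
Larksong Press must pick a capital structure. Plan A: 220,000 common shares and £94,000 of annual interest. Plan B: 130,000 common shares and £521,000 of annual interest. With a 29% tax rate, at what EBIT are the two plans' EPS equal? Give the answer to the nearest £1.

Set EPS_A = EPS_B: (EBIT − £94,000)(1 − 0.29) ÷ 220,000 = (EBIT − £521,000)(1 − 0.29) ÷ 130,000.
The (1 − t) factor cancels: (EBIT − 94,000) × 130,000 = (EBIT − 521,000) × 220,000.
EBIT × (220,000 − 130,000) = 521,000 × 220,000 − 94,000 × 130,000 = 102,400,000,000, so EBIT = 102,400,000,000 ÷ 90,000 = 1,137,777.78.

£1,137,778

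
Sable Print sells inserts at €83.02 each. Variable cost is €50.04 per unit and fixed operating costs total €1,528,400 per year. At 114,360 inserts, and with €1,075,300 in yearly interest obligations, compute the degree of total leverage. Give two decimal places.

Contribution at this volume is 114,360 × €32.98 = €3,771,592.80.
EBIT = €3,771,592.80 − €1,528,400 = €2,243,192.80. Interest = €1,075,300.00, so EBIT − I = €1,167,892.80.
Degree of total leverage = total CM / (EBIT − interest) = €3,771,592.80 / €1,167,892.80 = 3.2294.

3.23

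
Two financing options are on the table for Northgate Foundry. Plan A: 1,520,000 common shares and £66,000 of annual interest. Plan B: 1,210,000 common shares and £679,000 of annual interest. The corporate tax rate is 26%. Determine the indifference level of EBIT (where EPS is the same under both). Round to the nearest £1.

£3,071,677

At indifference, (EBIT − 66,000)(1 − t)/1,520,000 = (EBIT − 679,000)(1 − t)/1,210,000.
Cancelling (1 − t) and cross-multiplying: 1,210,000·(EBIT − 66,000) = 1,520,000·(EBIT − 679,000).
EBIT × (1,520,000 − 1,210,000) = 679,000 × 1,520,000 − 66,000 × 1,210,000 = 952,220,000,000, so EBIT = 952,220,000,000 ÷ 310,000 = 3,071,677.42.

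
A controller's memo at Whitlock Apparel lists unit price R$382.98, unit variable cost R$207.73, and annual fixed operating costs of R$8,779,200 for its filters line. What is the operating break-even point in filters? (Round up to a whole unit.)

50,096 filters

Unit CM = price − variable cost = R$382.98 − R$207.73 = R$175.25.
Units to break even: R$8,779,200 ÷ R$175.25 = 50,095.29, rounded up to 50,096.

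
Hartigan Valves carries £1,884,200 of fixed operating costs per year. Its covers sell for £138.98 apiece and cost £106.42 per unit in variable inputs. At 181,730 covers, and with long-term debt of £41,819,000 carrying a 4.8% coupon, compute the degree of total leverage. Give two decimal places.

Contribution at this volume is 181,730 × £32.56 = £5,917,128.80.
Subtracting fixed costs: EBIT = £5,917,128.80 − £1,884,200 = £4,032,928.80. Interest = £2,007,312.00, so EBIT − I = £2,025,616.80.
Degree of total leverage = total CM / (EBIT − interest) = £5,917,128.80 / £2,025,616.80 = 2.9211.

2.92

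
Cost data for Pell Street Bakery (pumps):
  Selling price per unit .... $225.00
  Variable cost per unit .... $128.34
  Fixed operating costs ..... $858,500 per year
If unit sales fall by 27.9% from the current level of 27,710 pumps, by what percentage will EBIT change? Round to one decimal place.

-41.1%

Total contribution margin = 27,710 × $96.66 = $2,678,448.60.
EBIT = $2,678,448.60 − $858,500 = $1,819,948.60.
So DOL = total CM / EBIT = $2,678,448.60 / $1,819,948.60 = 1.4717.
Operating income changes by 1.4717 × -27.9% = -41.1%.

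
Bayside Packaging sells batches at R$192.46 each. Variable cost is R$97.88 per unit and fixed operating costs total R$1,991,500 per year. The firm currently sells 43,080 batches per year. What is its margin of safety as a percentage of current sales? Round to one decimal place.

Unit CM = price − variable cost = R$192.46 − R$97.88 = R$94.58. Break-even units = R$1,991,500 ÷ R$94.58 = 21,056.25; break-even revenue = 21,056.25 × R$192.46 = R$4,052,485.62.
Actual sales revenue = 43,080 × R$192.46 = R$8,291,176.80.
Margin of safety = (R$8,291,176.80 − R$4,052,485.62) ÷ R$8,291,176.80 = 51.1%.

51.1%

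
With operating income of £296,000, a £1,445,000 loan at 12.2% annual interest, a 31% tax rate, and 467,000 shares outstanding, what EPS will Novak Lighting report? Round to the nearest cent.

£0.18

Pre-tax income = £296,000 − £176,290.00 = £119,710.00.
After tax at 31%: net income = £119,710.00 × 0.69 = £82,599.90.
EPS = £82,599.90 ÷ 467,000 = £0.18.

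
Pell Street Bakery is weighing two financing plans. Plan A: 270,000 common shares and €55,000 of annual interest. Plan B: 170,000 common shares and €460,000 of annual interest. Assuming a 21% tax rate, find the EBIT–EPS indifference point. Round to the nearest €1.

€1,148,500

Set EPS_A = EPS_B: (EBIT − €55,000)(1 − 0.21) ÷ 270,000 = (EBIT − €460,000)(1 − 0.21) ÷ 170,000.
The (1 − t) factor cancels: (EBIT − 55,000) × 170,000 = (EBIT − 460,000) × 270,000.
EBIT × (270,000 − 170,000) = 460,000 × 270,000 − 55,000 × 170,000 = 114,850,000,000, so EBIT = 114,850,000,000 ÷ 100,000 = 1,148,500.00.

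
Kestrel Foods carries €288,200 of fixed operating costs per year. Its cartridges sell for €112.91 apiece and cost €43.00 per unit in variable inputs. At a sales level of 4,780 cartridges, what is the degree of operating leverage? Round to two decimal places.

Total contribution margin = 4,780 × €69.91 = €334,169.80.
Operating income = contribution − fixed costs = €334,169.80 − €288,200 = €45,969.80.
Degree of operating leverage = €334,169.80 / €45,969.80 = 7.2693.

7.27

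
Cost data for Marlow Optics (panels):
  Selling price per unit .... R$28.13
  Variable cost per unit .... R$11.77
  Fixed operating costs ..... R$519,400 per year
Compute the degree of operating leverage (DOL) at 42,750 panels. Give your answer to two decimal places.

3.89

Total contribution margin = 42,750 × R$16.36 = R$699,390.00.
EBIT = R$699,390.00 − R$519,400 = R$179,990.00.
Degree of operating leverage = R$699,390.00 / R$179,990.00 = 3.8857.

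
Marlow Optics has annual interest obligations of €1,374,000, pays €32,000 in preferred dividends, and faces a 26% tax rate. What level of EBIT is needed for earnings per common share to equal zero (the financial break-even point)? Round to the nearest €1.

Preferred dividends are paid after tax, so their pre-tax equivalent is €32,000 ÷ (1 − 0.26) = €43,243.24.
EPS = 0 when EBIT covers interest plus the pre-tax preferred burden: €1,374,000 + €43,243.24 = €1,417,243.24.

€1,417,243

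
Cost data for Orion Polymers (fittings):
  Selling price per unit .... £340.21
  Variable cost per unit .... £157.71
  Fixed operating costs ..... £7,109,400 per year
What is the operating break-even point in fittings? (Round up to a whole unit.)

38,956 fittings

Unit CM = price − variable cost = £340.21 − £157.71 = £182.50.
Units to break even: £7,109,400 ÷ £182.50 = 38,955.62, rounded up to 38,956.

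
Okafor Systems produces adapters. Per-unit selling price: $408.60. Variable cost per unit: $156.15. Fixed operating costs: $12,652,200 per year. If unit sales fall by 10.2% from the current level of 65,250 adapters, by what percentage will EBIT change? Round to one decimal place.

Total contribution margin = 65,250 × $252.45 = $16,472,362.50.
Operating income = contribution − fixed costs = $16,472,362.50 − $12,652,200 = $3,820,162.50.
DOL = contribution ÷ EBIT = $16,472,362.50 ÷ $3,820,162.50 = 4.3120.
Operating income changes by 4.3120 × -10.2% = -44.0%.

-44.0%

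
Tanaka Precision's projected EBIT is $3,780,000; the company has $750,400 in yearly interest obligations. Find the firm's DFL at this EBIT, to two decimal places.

Interest = $750,400.00.
DFL = EBIT ÷ (EBIT − I) = $3,780,000 ÷ ($3,780,000 − $750,400.00) = $3,780,000 ÷ $3,029,600.00 = 1.2477.

1.25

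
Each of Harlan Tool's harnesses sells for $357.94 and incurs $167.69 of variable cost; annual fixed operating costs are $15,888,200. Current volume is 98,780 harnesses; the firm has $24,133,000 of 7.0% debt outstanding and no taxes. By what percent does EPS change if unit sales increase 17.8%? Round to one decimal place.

Contribution at this volume is 98,780 × $190.25 = $18,792,895.00.
EBIT = $18,792,895.00 − $15,888,200 = $2,904,695.00.
Interest = $1,689,310.00, so EBIT − I = $1,215,385.00.
DCL = total CM / (EBIT − I) = $18,792,895.00 / $1,215,385.00 = 15.4625.
%ΔEPS = DCL × %ΔSales = 15.4625 × +17.8% = +275.2%.

+275.2%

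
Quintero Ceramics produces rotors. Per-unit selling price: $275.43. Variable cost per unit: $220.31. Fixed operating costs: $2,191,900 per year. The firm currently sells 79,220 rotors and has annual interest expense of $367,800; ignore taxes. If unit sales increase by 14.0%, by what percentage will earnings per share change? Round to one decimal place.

+33.8%

Contribution at this volume is 79,220 × $55.12 = $4,366,606.40.
Operating income = contribution − fixed costs = $4,366,606.40 − $2,191,900 = $2,174,706.40.
Interest = $367,800.00, so EBIT − I = $1,806,906.40.
DCL = total CM / (EBIT − I) = $4,366,606.40 / $1,806,906.40 = 2.4166.
%ΔEPS = DCL × %ΔSales = 2.4166 × +14.0% = +33.8%.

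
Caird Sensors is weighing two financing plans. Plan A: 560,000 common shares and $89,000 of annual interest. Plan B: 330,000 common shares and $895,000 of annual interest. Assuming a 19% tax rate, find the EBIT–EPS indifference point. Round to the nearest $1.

$2,051,435

Set EPS_A = EPS_B: (EBIT − $89,000)(1 − 0.19) ÷ 560,000 = (EBIT − $895,000)(1 − 0.19) ÷ 330,000.
The (1 − t) factor cancels: (EBIT − 89,000) × 330,000 = (EBIT − 895,000) × 560,000.
Solving, EBIT = (895,000·560,000 − 89,000·330,000) / (560,000 − 330,000) = 471,830,000,000 / 230,000 = 2,051,434.78.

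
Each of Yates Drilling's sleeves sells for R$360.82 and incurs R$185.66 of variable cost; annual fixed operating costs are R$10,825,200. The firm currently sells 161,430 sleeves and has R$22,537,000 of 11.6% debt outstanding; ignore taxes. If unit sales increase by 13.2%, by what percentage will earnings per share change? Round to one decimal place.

At 161,430 units, contribution = 161,430 × R$175.16 = R$28,276,078.80.
Subtracting fixed costs: EBIT = R$28,276,078.80 − R$10,825,200 = R$17,450,878.80.
After interest of R$2,614,292.00, pre-tax earnings = R$14,836,586.80.
Degree of combined leverage = contribution ÷ (EBIT − I) = R$28,276,078.80 ÷ R$14,836,586.80 = 1.9058.
%ΔEPS = DCL × %ΔSales = 1.9058 × +13.2% = +25.2%.

+25.2%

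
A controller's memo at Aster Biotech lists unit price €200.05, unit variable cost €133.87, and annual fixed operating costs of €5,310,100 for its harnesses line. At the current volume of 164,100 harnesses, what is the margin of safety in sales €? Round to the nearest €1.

€16,776,747

Unit CM = price − variable cost = €200.05 − €133.87 = €66.18. Break-even units = €5,310,100 ÷ €66.18 = 80,237.23; break-even revenue = 80,237.23 × €200.05 = €16,051,458.22.
Current sales = 164,100 × €200.05 = €32,828,205.00.
Margin of safety = €32,828,205.00 − €16,051,458.22 = €16,776,747.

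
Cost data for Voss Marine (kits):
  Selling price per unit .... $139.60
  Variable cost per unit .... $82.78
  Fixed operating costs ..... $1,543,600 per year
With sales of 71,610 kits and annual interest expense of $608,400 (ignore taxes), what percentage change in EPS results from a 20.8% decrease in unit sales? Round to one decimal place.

-44.2%

At 71,610 units, contribution = 71,610 × $56.82 = $4,068,880.20.
Subtracting fixed costs: EBIT = $4,068,880.20 − $1,543,600 = $2,525,280.20.
Interest = $608,400.00, so EBIT − I = $1,916,880.20.
Degree of combined leverage = contribution ÷ (EBIT − I) = $4,068,880.20 ÷ $1,916,880.20 = 2.1227.
%ΔEPS = DCL × %ΔSales = 2.1227 × -20.8% = -44.2%.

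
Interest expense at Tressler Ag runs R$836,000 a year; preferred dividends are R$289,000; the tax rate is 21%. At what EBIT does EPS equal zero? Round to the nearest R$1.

R$1,201,823

Preferred dividends are paid after tax, so their pre-tax equivalent is R$289,000 ÷ (1 − 0.21) = R$365,822.78.
EPS = 0 when EBIT covers interest plus the pre-tax preferred burden: R$836,000 + R$365,822.78 = R$1,201,822.78.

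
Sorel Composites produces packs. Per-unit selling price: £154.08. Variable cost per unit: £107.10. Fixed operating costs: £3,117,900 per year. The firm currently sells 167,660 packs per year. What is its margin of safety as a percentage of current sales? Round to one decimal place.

60.4%

Contribution margin per unit = £154.08 − £107.10 = £46.98. Break-even units = £3,117,900 ÷ £46.98 = 66,366.54; break-even revenue = 66,366.54 × £154.08 = £10,225,756.32.
Actual sales revenue = 167,660 × £154.08 = £25,833,052.80.
Margin of safety = (£25,833,052.80 − £10,225,756.32) ÷ £25,833,052.80 = 60.4%.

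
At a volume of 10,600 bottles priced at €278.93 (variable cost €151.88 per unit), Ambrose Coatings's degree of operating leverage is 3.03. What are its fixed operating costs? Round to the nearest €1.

€902,265

At 10,600 units, contribution = 10,600 × €127.05 = €1,346,730.00.
DOL = contribution / EBIT, so EBIT = €1,346,730.00 / 3.03 = €444,465.35.
Fixed costs = CM − EBIT = €1,346,730.00 − €444,465.35 = €902,265.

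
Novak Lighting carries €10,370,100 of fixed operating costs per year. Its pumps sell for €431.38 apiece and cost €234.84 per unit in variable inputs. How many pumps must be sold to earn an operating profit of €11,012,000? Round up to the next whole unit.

108,793 pumps

Contribution margin per unit = €431.38 − €234.84 = €196.54.
Need Q such that Q × €196.54 − €10,370,100 = €11,012,000, i.e. Q = €21,382,100 / €196.54 = 108,792.61 → 108,793.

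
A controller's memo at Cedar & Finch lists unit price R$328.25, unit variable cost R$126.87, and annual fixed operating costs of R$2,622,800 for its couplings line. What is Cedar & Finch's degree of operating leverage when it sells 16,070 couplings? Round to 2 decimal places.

5.28

Total contribution margin = 16,070 × R$201.38 = R$3,236,176.60.
Subtracting fixed costs: EBIT = R$3,236,176.60 − R$2,622,800 = R$613,376.60.
Degree of operating leverage = R$3,236,176.60 / R$613,376.60 = 5.2760.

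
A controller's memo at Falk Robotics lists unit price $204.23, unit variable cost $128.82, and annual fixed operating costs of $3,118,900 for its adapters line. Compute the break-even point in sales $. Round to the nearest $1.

Contribution margin per unit = $204.23 − $128.82 = $75.41, a CM ratio of $75.41 ÷ $204.23 = 0.3692.
Break-even sales = FC ÷ CM ratio = $3,118,900 × $204.23 / $75.41 = $8,446,797.

$8,446,797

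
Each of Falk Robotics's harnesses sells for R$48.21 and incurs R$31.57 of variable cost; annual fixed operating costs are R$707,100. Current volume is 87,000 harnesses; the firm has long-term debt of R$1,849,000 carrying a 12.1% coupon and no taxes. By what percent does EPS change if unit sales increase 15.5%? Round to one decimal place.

+43.4%

Contribution at this volume is 87,000 × R$16.64 = R$1,447,680.00.
Operating income = contribution − fixed costs = R$1,447,680.00 − R$707,100 = R$740,580.00.
After interest of R$223,729.00, pre-tax earnings = R$516,851.00.
Degree of combined leverage = contribution ÷ (EBIT − I) = R$1,447,680.00 ÷ R$516,851.00 = 2.8010.
EPS therefore changes by 2.8010 × (+15.5%) = +43.4%.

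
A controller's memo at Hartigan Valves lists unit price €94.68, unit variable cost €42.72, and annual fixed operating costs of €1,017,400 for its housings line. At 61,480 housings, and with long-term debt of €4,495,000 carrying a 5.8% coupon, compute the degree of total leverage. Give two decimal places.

Total contribution margin = 61,480 × €51.96 = €3,194,500.80.
EBIT = €3,194,500.80 − €1,017,400 = €2,177,100.80. Interest = €260,710.00.
DOL = €3,194,500.80 ÷ €2,177,100.80 = 1.4673; DFL = €2,177,100.80 ÷ €1,916,390.80 = 1.1360.
Combined leverage = 1.4673 × 1.1360 = 1.6669.

1.67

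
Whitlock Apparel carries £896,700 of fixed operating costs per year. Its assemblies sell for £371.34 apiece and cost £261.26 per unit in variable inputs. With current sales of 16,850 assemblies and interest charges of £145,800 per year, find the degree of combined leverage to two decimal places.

At 16,850 units, contribution = 16,850 × £110.08 = £1,854,848.00.
EBIT = £1,854,848.00 − £896,700 = £958,148.00. Interest = £145,800.00.
DOL = £1,854,848.00 ÷ £958,148.00 = 1.9359; DFL = £958,148.00 ÷ £812,348.00 = 1.1795.
DCL = DOL × DFL = 1.9359 × 1.1795 = 2.2834.

2.28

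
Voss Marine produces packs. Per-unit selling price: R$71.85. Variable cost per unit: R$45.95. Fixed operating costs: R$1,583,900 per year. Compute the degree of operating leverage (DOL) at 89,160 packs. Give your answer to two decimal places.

Total contribution margin = 89,160 × R$25.90 = R$2,309,244.00.
Subtracting fixed costs: EBIT = R$2,309,244.00 − R$1,583,900 = R$725,344.00.
So DOL = total CM / EBIT = R$2,309,244.00 / R$725,344.00 = 3.1837.

3.18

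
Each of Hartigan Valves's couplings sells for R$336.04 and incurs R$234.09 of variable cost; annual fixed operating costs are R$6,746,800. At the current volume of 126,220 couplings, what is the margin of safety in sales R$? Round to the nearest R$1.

Contribution margin per unit = R$336.04 − R$234.09 = R$101.95. Break-even units = R$6,746,800 ÷ R$101.95 = 66,177.54; break-even revenue = 66,177.54 × R$336.04 = R$22,238,299.87.
Actual sales revenue = 126,220 × R$336.04 = R$42,414,968.80.
Margin of safety = R$42,414,968.80 − R$22,238,299.87 = R$20,176,669.

R$20,176,669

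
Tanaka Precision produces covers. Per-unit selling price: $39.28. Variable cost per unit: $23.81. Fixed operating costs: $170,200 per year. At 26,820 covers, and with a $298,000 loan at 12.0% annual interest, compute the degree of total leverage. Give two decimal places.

At 26,820 units, contribution = 26,820 × $15.47 = $414,905.40.
Operating income = contribution − fixed costs = $414,905.40 − $170,200 = $244,705.40. Interest = $35,760.00.
DOL = $414,905.40 ÷ $244,705.40 = 1.6955; DFL = $244,705.40 ÷ $208,945.40 = 1.1711.
Combined leverage = 1.6955 × 1.1711 = 1.9856.

1.99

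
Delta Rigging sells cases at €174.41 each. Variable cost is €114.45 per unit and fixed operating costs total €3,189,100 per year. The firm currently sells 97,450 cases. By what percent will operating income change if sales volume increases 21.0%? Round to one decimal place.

At 97,450 units, contribution = 97,450 × €59.96 = €5,843,102.00.
Subtracting fixed costs: EBIT = €5,843,102.00 − €3,189,100 = €2,654,002.00.
So DOL = total CM / EBIT = €5,843,102.00 / €2,654,002.00 = 2.2016.
%ΔEBIT = DOL × %ΔSales = 2.2016 × +21.0% = +46.2%.

+46.2%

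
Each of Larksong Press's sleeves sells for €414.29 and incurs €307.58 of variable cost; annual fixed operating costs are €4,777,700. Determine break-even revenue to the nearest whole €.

€18,548,902

CM per unit = €414.29 − €307.58 = €106.71; CM ratio = €106.71 / €414.29 = 0.2576.
Break-even revenue = fixed costs × price ÷ CM = €4,777,700 × €414.29 ÷ €106.71 = €18,548,902.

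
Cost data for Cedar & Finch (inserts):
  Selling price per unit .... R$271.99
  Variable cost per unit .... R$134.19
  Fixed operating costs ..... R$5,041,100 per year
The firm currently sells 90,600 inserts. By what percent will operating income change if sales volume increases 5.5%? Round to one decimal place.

+9.2%

Total contribution margin = 90,600 × R$137.80 = R$12,484,680.00.
Operating income = contribution − fixed costs = R$12,484,680.00 − R$5,041,100 = R$7,443,580.00.
DOL = contribution ÷ EBIT = R$12,484,680.00 ÷ R$7,443,580.00 = 1.6772.
So EBIT moves 1.6772 × (+5.5%) = +9.2%.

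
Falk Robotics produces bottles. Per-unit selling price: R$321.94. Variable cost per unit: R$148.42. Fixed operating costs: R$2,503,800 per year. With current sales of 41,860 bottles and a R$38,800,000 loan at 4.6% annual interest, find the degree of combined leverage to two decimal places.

2.44

At 41,860 units, contribution = 41,860 × R$173.52 = R$7,263,547.20.
Operating income = contribution − fixed costs = R$7,263,547.20 − R$2,503,800 = R$4,759,747.20. Interest = R$1,784,800.00.
DOL = R$7,263,547.20 ÷ R$4,759,747.20 = 1.5260; DFL = R$4,759,747.20 ÷ R$2,974,947.20 = 1.5999.
DCL = DOL × DFL = 1.5260 × 1.5999 = 2.4414.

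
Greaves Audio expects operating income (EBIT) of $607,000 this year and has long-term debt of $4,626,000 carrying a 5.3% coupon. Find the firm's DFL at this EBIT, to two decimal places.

Interest = $245,178.00.
Degree of financial leverage = EBIT / (EBIT − interest) = $607,000 / $361,822.00 = 1.6776.

1.68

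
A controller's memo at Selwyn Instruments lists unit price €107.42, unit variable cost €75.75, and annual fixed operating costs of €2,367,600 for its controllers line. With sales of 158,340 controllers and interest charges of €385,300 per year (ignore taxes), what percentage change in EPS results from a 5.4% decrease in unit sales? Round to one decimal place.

Total contribution margin = 158,340 × €31.67 = €5,014,627.80.
Operating income = contribution − fixed costs = €5,014,627.80 − €2,367,600 = €2,647,027.80.
Interest = €385,300.00, so EBIT − I = €2,261,727.80.
DCL = total CM / (EBIT − I) = €5,014,627.80 / €2,261,727.80 = 2.2172.
%ΔEPS = DCL × %ΔSales = 2.2172 × -5.4% = -12.0%.

-12.0%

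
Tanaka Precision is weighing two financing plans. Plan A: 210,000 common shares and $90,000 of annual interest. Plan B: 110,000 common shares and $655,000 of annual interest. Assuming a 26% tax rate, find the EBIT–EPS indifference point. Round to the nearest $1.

Set EPS_A = EPS_B: (EBIT − $90,000)(1 − 0.26) ÷ 210,000 = (EBIT − $655,000)(1 − 0.26) ÷ 110,000.
Cancelling (1 − t) and cross-multiplying: 110,000·(EBIT − 90,000) = 210,000·(EBIT − 655,000).
Solving, EBIT = (655,000·210,000 − 90,000·110,000) / (210,000 − 110,000) = 127,650,000,000 / 100,000 = 1,276,500.00.

$1,276,500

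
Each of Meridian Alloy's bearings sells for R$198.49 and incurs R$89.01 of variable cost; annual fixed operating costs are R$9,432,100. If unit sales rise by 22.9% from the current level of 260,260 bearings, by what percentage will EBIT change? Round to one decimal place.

At 260,260 units, contribution = 260,260 × R$109.48 = R$28,493,264.80.
Subtracting fixed costs: EBIT = R$28,493,264.80 − R$9,432,100 = R$19,061,164.80.
DOL = contribution ÷ EBIT = R$28,493,264.80 ÷ R$19,061,164.80 = 1.4948.
%ΔEBIT = DOL × %ΔSales = 1.4948 × +22.9% = +34.2%.

+34.2%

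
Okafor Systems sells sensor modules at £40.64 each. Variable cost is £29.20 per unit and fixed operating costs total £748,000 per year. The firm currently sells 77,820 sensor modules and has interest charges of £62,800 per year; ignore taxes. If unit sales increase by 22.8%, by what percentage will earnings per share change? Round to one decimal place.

+255.4%

Contribution at this volume is 77,820 × £11.44 = £890,260.80.
Operating income = contribution − fixed costs = £890,260.80 − £748,000 = £142,260.80.
After interest of £62,800.00, pre-tax earnings = £79,460.80.
DCL = total CM / (EBIT − I) = £890,260.80 / £79,460.80 = 11.2038.
EPS therefore changes by 11.2038 × (+22.8%) = +255.4%.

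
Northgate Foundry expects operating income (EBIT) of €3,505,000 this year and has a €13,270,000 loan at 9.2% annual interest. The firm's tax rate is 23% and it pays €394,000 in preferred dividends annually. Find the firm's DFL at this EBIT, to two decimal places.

Annual interest charges come to €1,220,840.00.
Preferred dividends grossed up pre-tax: €394,000 / (1 − 0.23) = €511,688.31.
DFL = EBIT ÷ [EBIT − I − D_p/(1−t)] = €3,505,000 ÷ [€3,505,000 − €1,220,840.00 − €511,688.31] = €3,505,000 ÷ €1,772,471.69 = 1.9775.

1.98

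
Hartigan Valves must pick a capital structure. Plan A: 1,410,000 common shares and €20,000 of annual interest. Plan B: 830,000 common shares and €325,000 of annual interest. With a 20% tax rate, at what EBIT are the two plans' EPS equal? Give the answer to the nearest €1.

€761,466

At indifference, (EBIT − 20,000)(1 − t)/1,410,000 = (EBIT − 325,000)(1 − t)/830,000.
Cancelling (1 − t) and cross-multiplying: 830,000·(EBIT − 20,000) = 1,410,000·(EBIT − 325,000).
EBIT × (1,410,000 − 830,000) = 325,000 × 1,410,000 − 20,000 × 830,000 = 441,650,000,000, so EBIT = 441,650,000,000 ÷ 580,000 = 761,465.52.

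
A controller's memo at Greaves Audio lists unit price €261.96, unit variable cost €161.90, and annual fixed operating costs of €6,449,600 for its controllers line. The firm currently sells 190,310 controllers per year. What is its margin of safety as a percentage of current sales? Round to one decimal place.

Contribution margin per unit = €261.96 − €161.90 = €100.06. Break-even units = €6,449,600 ÷ €100.06 = 64,457.33; break-even revenue = 64,457.33 × €261.96 = €16,885,241.02.
Current sales = 190,310 × €261.96 = €49,853,607.60.
Margin of safety = (€49,853,607.60 − €16,885,241.02) ÷ €49,853,607.60 = 66.1%.

66.1%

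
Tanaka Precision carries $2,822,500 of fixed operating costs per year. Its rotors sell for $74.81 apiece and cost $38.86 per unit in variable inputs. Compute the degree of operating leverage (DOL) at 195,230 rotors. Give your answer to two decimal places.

Total contribution margin = 195,230 × $35.95 = $7,018,518.50.
EBIT = $7,018,518.50 − $2,822,500 = $4,196,018.50.
So DOL = total CM / EBIT = $7,018,518.50 / $4,196,018.50 = 1.6727.

1.67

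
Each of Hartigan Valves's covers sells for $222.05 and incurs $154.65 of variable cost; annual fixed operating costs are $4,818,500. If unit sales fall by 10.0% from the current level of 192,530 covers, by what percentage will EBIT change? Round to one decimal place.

-15.9%

Contribution at this volume is 192,530 × $67.40 = $12,976,522.00.
Operating income = contribution − fixed costs = $12,976,522.00 − $4,818,500 = $8,158,022.00.
So DOL = total CM / EBIT = $12,976,522.00 / $8,158,022.00 = 1.5906.
So EBIT moves 1.5906 × (-10.0%) = -15.9%.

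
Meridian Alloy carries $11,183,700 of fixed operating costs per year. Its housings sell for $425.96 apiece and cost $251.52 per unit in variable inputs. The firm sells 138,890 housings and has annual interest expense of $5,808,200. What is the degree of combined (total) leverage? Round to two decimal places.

Total contribution margin = 138,890 × $174.44 = $24,227,971.60.
Subtracting fixed costs: EBIT = $24,227,971.60 − $11,183,700 = $13,044,271.60. Interest = $5,808,200.00, so EBIT − I = $7,236,071.60.
DCL = contribution ÷ (EBIT − I) = $24,227,971.60 ÷ $7,236,071.60 = 3.3482.

3.35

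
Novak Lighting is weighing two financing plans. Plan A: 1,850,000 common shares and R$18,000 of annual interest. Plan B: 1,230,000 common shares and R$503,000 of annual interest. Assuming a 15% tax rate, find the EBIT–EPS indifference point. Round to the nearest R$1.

Set EPS_A = EPS_B: (EBIT − R$18,000)(1 − 0.15) ÷ 1,850,000 = (EBIT − R$503,000)(1 − 0.15) ÷ 1,230,000.
Cancelling (1 − t) and cross-multiplying: 1,230,000·(EBIT − 18,000) = 1,850,000·(EBIT − 503,000).
Solving, EBIT = (503,000·1,850,000 − 18,000·1,230,000) / (1,850,000 − 1,230,000) = 908,410,000,000 / 620,000 = 1,465,177.42.

R$1,465,177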